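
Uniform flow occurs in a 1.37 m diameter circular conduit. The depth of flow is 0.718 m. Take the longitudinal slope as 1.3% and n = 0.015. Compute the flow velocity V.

V = 3.79 m/s

For a circular section of diameter D = 1.37 m at depth y = 0.718 m, the central angle is θ = 2 arccos(1 − 2y/D) = 3.238 rad. Then A = (D²/8)(θ − sin θ) = 0.7822 m² and P = Dθ/2 = 2.218 m.
Hydraulic radius R = A/P = 0.7822/2.218 = 0.3527 m.
From Manning's equation, V = (1/n) R^(2/3) S^(1/2) = (1/0.015) × 0.3527^(2/3) × 0.013^(1/2) = 3.79 m/s.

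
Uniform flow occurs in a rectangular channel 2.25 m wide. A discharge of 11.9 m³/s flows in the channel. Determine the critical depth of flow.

y_c = 1.42 m

For a rectangular channel, critical depth y_c = (q²/g)^(1/3) where q = Q/b = 11.9/2.25 = 5.289 m²/s.
So y_c = (5.289²/9.81)^(1/3) = 1.42 m.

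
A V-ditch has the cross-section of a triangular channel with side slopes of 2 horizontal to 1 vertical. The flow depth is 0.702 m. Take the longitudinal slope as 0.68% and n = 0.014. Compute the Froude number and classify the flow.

supercritical

For a triangular section with side slope z = 2: A = zy² = 2×0.702² = 0.9856 m²; P = 2y√(1+z²) = 2×0.702×2.236 = 3.139 m.
Hydraulic radius R = A/P = 0.9856/3.139 = 0.3139 m.
V = (1/n) R^(2/3) √S = (1/0.014) × 0.3139^(2/3) × √0.0068 = 2.721 m/s. Hydraulic depth D_h = A/T = 0.9856/2.808 = 0.351 m.
Froude number Fr = V/√(g·D_h) = 2.721/√(9.81×0.351) = 1.47, which is greater than 1, so the flow is supercritical.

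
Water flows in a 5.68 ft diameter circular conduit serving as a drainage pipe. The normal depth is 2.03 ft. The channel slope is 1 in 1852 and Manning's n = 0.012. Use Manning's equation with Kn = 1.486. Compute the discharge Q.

Q = 25.2 ft³/s

For a circular section of diameter D = 5.68 ft at depth y = 2.03 ft, the central angle is θ = 2 arccos(1 − 2y/D) = 2.563 rad. Then A = (D²/8)(θ − sin θ) = 8.132 ft² and P = Dθ/2 = 7.279 ft.
Hydraulic radius R = A/P = 8.132/7.279 = 1.117 ft.
Manning's equation: Q = (1.486/n) A R^(2/3) S^(1/2) = (1.486/0.012) × 8.132 × 1.117^(2/3) × 0.00054^(1/2) = 25.2 ft³/s.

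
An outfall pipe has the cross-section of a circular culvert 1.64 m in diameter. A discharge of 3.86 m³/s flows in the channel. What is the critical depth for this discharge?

y_c = 0.997 m

At critical depth, Q² T / (g A³) = 1, i.e. A³/T = Q²/g = 3.86²/9.81 = 1.519.
Trying y = 1.14 m: A³/T = 2.55 — over.
Trying y = 0.865 m: A³/T = 0.8811 — short.
Trying y = 0.997 m: A³/T = 1.517 — close enough.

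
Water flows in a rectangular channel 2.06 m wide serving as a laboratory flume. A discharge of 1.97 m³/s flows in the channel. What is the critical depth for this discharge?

For a rectangular channel, critical depth y_c = (q²/g)^(1/3) where q = Q/b = 1.97/2.06 = 0.9563 m²/s.
So y_c = (0.9563²/9.81)^(1/3) = 0.453 m.

y_c = 0.453 m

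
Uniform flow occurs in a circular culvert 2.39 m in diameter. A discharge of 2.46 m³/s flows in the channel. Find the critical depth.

y_c = 0.704 m

At critical depth, Q² T / (g A³) = 1, i.e. A³/T = Q²/g = 2.46²/9.81 = 0.6169.
At y = 0.782 m: A³/T = 0.9265 — too large.
At y = 0.595 m: A³/T = 0.3207 — too small.
At y = 0.704 m: A³/T = 0.6168 — matches.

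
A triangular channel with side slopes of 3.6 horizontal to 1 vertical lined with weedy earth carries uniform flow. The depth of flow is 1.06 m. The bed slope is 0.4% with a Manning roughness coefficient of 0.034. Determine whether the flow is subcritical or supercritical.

subcritical

For a triangular section with side slope z = 3.6: A = zy² = 3.6×1.06² = 4.045 m²; P = 2y√(1+z²) = 2×1.06×3.736 = 7.921 m.
Hydraulic radius R = A/P = 4.045/7.921 = 0.5107 m.
V = (1/n) R^(2/3) √S = (1/0.034) × 0.5107^(2/3) × √0.004 = 1.188 m/s. Hydraulic depth D_h = A/T = 4.045/7.632 = 0.53 m.
Froude number Fr = V/√(g·D_h) = 1.188/√(9.81×0.53) = 0.521, which is less than 1, so the flow is subcritical.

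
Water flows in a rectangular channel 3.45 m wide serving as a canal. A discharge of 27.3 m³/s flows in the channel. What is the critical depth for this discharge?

y_c = 1.85 m

For a rectangular channel, critical depth y_c = (q²/g)^(1/3) where q = Q/b = 27.3/3.45 = 7.913 m²/s.
So y_c = (7.913²/9.81)^(1/3) = 1.85 m.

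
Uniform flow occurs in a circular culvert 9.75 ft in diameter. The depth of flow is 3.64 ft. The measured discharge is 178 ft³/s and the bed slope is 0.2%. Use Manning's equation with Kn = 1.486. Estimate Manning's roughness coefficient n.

n = 0.015

For a circular section of diameter D = 9.75 ft at depth y = 3.64 ft, the central angle is θ = 2 arccos(1 − 2y/D) = 2.629 rad. Then A = (D²/8)(θ − sin θ) = 25.42 ft² and P = Dθ/2 = 12.82 ft.
Hydraulic radius R = A/P = 25.42/12.82 = 1.983 ft.
Rearranging Manning's equation: n = (1.486/Q) A R^(2/3) S^(1/2) = (1.486/178) × 25.42 × 1.983^(2/3) × √0.002 = 0.015.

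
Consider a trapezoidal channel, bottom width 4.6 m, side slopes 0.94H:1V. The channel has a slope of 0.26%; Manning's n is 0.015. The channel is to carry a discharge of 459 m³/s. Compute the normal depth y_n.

y_n = 6.22 m

Manning's equation rearranged: A R^(2/3) = nQ / (1·√S) = 0.015 × 459 / (√0.0026) = 135.
Try y = 7.02 m: A R^(2/3) = 174 — over.
Try y = 6.22 m: A R^(2/3) = 135.1 — ≈ 135.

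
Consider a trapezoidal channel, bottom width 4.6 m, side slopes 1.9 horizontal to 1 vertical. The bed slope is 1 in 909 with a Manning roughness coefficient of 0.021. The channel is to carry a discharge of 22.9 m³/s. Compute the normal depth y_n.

y_n = 1.71 m

Manning's equation rearranged: A R^(2/3) = nQ / (1·√S) = 0.021 × 22.9 / (√0.0011) = 14.5.
Try y = 1.35 m: A R^(2/3) = 9.218 — low.
Try y = 2.16 m: A R^(2/3) = 23.02 — high.
Try y = 1.71 m: A R^(2/3) = 14.51 — matches.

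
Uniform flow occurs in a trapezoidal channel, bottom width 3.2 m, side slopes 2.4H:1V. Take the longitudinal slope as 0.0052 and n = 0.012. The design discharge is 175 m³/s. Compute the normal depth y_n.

Manning's equation rearranged: A R^(2/3) = nQ / (1·√S) = 0.012 × 175 / (√0.0052) = 29.12.
Trying y = 2.87 m: A R^(2/3) = 39.56 — high.
Trying y = 2.14 m: A R^(2/3) = 20.65 — low.
Trying y = 2.5 m: A R^(2/3) = 29.05 — ≈ 29.12.

y_n = 2.5 m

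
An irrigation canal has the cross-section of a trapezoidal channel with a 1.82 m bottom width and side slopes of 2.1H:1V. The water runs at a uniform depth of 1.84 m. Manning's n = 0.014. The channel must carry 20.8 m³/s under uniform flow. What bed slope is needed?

With bottom width b = 1.82 m and side slope z = 2.1: A = (b + zy)y = (1.82 + 2.1×1.84)×1.84 = 10.46 m²; P = b + 2y√(1+z²) = 1.82 + 2×1.84×2.326 = 10.38 m.
Hydraulic radius R = A/P = 10.46/10.38 = 1.008 m.
From Manning's equation, S = [nQ / (1 A R^(2/3))]² = [0.014 × 20.8 / (1 × 10.46 × 1.008^(2/3))]² = 0.000767.

S = 0.000767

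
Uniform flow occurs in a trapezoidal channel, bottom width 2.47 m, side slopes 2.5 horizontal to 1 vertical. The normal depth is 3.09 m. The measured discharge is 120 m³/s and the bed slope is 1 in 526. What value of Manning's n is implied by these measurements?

With bottom width b = 2.47 m and side slope z = 2.5: A = (b + zy)y = (2.47 + 2.5×3.09)×3.09 = 31.5 m²; P = b + 2y√(1+z²) = 2.47 + 2×3.09×2.693 = 19.11 m.
Hydraulic radius R = A/P = 31.5/19.11 = 1.648 m.
Rearranging Manning's equation: n = (1/Q) A R^(2/3) S^(1/2) = (1/120) × 31.5 × 1.648^(2/3) × √0.001901 = 0.016.

n = 0.016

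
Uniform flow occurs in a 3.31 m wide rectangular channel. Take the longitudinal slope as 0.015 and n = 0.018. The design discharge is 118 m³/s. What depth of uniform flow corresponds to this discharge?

Manning's equation rearranged: A R^(2/3) = nQ / (1·√S) = 0.018 × 118 / (√0.015) = 17.34.
At y = 3.87 m: A R^(2/3) = 14.14 — low.
At y = 5.38 m: A R^(2/3) = 20.84 — high.
At y = 4.6 m: A R^(2/3) = 17.36 — matches.

y_n = 4.6 m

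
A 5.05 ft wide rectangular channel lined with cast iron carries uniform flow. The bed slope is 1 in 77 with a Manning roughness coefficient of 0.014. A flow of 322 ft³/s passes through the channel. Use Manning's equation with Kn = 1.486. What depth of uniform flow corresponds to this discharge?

y_n = 3.95 ft

Manning's equation rearranged: A R^(2/3) = nQ / (1.486·√S) = 0.014 × 322 / (1.486 × √0.01299) = 26.62.
Trying y = 2.92 ft: A R^(2/3) = 18.05 — low.
Trying y = 5.01 ft: A R^(2/3) = 35.74 — high.
Trying y = 3.95 ft: A R^(2/3) = 26.61 — ≈ 26.62.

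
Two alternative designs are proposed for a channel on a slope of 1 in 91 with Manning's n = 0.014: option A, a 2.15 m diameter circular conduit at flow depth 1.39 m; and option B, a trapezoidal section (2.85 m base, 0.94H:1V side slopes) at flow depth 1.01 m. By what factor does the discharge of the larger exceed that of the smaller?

1.65

Channel A: For a circular section of diameter D = 2.15 m at depth y = 1.39 m, the central angle is θ = 2 arccos(1 − 2y/D) = 3.736 rad. Then A = (D²/8)(θ − sin θ) = 2.483 m² and P = Dθ/2 = 4.017 m. Hydraulic radius R = A/P = 2.483/4.017 = 0.6181 m. Q_A = (1/0.014)·2.483·0.6181^(2/3)·√0.01099 = 13.49 m³/s.
Channel B: With bottom width b = 2.85 m and side slope z = 0.94: A = (b + zy)y = (2.85 + 0.94×1.01)×1.01 = 3.837 m²; P = b + 2y√(1+z²) = 2.85 + 2×1.01×1.372 = 5.622 m. Hydraulic radius R = A/P = 3.837/5.622 = 0.6825 m. Q_B = (1/0.014)·3.837·0.6825^(2/3)·√0.01099 = 22.27 m³/s.
The larger discharge is 22.27 m³/s and the smaller is 13.49 m³/s; the ratio is 1.65.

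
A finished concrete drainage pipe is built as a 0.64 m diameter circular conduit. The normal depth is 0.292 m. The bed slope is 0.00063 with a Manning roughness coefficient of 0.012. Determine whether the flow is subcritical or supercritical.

For a circular section of diameter D = 0.64 m at depth y = 0.292 m, the central angle is θ = 2 arccos(1 − 2y/D) = 2.966 rad. Then A = (D²/8)(θ − sin θ) = 0.143 m² and P = Dθ/2 = 0.9492 m.
Hydraulic radius R = A/P = 0.143/0.9492 = 0.1506 m.
V = (1/n) R^(2/3) √S = (1/0.012) × 0.1506^(2/3) × √0.00063 = 0.5921 m/s. Hydraulic depth D_h = A/T = 0.143/0.6375 = 0.2242 m.
Froude number Fr = V/√(g·D_h) = 0.5921/√(9.81×0.2242) = 0.399, which is less than 1, so the flow is subcritical.

subcritical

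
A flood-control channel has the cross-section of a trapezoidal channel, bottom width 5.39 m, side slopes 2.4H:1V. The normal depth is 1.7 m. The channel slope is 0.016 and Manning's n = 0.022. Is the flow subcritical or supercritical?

With bottom width b = 5.39 m and side slope z = 2.4: A = (b + zy)y = (5.39 + 2.4×1.7)×1.7 = 16.1 m²; P = b + 2y√(1+z²) = 5.39 + 2×1.7×2.6 = 14.23 m.
Hydraulic radius R = A/P = 16.1/14.23 = 1.131 m.
V = (1/n) R^(2/3) √S = (1/0.022) × 1.131^(2/3) × √0.016 = 6.243 m/s. Hydraulic depth D_h = A/T = 16.1/13.55 = 1.188 m.
Froude number Fr = V/√(g·D_h) = 6.243/√(9.81×1.188) = 1.83, which is greater than 1, so the flow is supercritical.

supercritical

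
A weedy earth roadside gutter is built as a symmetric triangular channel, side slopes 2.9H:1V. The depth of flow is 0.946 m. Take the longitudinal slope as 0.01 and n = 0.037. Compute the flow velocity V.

V = 1.58 m/s

For a triangular section with side slope z = 2.9: A = zy² = 2.9×0.946² = 2.595 m²; P = 2y√(1+z²) = 2×0.946×3.068 = 5.804 m.
Hydraulic radius R = A/P = 2.595/5.804 = 0.4472 m.
From Manning's equation, V = (1/n) R^(2/3) S^(1/2) = (1/0.037) × 0.4472^(2/3) × 0.01^(1/2) = 1.58 m/s.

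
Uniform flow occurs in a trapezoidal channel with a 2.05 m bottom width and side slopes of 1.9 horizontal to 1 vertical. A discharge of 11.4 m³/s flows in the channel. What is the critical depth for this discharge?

At critical depth, Q² T / (g A³) = 1, i.e. A³/T = Q²/g = 11.4²/9.81 = 13.25.
Try y = 1.29 m: A³/T = 28.16 — high.
Try y = 0.844 m: A³/T = 5.577 — low.
Try y = 1.06 m: A³/T = 13.15 — matches.

y_c = 1.06 m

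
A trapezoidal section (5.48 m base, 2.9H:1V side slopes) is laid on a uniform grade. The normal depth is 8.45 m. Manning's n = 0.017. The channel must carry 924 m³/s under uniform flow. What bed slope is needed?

S = 0.00053

With bottom width b = 5.48 m and side slope z = 2.9: A = (b + zy)y = (5.48 + 2.9×8.45)×8.45 = 253.4 m²; P = b + 2y√(1+z²) = 5.48 + 2×8.45×3.068 = 57.32 m.
Hydraulic radius R = A/P = 253.4/57.32 = 4.42 m.
From Manning's equation, S = [nQ / (1 A R^(2/3))]² = [0.017 × 924 / (1 × 253.4 × 4.42^(2/3))]² = 0.00053.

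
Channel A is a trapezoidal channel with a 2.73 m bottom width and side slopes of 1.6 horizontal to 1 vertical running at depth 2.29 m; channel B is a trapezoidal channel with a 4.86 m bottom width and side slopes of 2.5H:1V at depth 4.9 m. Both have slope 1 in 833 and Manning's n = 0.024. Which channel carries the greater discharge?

Channel A: With bottom width b = 2.73 m and side slope z = 1.6: A = (b + zy)y = (2.73 + 1.6×2.29)×2.29 = 14.64 m²; P = b + 2y√(1+z²) = 2.73 + 2×2.29×1.887 = 11.37 m. Hydraulic radius R = A/P = 14.64/11.37 = 1.288 m. Q_A = (1/0.024)·14.64·1.288^(2/3)·√0.0012 = 25.02 m³/s.
Channel B: With bottom width b = 4.86 m and side slope z = 2.5: A = (b + zy)y = (4.86 + 2.5×4.9)×4.9 = 83.84 m²; P = b + 2y√(1+z²) = 4.86 + 2×4.9×2.693 = 31.25 m. Hydraulic radius R = A/P = 83.84/31.25 = 2.683 m. Q_B = (1/0.024)·83.84·2.683^(2/3)·√0.0012 = 233.7 m³/s.
Q_A = 25.02 m³/s vs Q_B = 233.7 m³/s, so channel B carries more.

channel B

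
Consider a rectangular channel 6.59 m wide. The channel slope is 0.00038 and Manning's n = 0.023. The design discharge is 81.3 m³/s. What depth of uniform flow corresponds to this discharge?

y_n = 8.23 m

Manning's equation rearranged: A R^(2/3) = nQ / (1·√S) = 0.023 × 81.3 / (√0.00038) = 95.92.
Try y = 6.42 m: A R^(2/3) = 71.08 — too small.
Try y = 9.18 m: A R^(2/3) = 109.2 — too large.
Try y = 8.23 m: A R^(2/3) = 95.95 — matches.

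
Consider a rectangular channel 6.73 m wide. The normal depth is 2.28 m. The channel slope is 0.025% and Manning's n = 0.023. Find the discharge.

Q = 12.9 m³/s

Flow area A = b·y = 6.73 × 2.28 = 15.34 m². Wetted perimeter P = b + 2y = 6.73 + 2×2.28 = 11.29 m.
Hydraulic radius R = A/P = 15.34/11.29 = 1.359 m.
Manning's equation: Q = (1/n) A R^(2/3) S^(1/2) = (1/0.023) × 15.34 × 1.359^(2/3) × 0.00025^(1/2) = 12.9 m³/s.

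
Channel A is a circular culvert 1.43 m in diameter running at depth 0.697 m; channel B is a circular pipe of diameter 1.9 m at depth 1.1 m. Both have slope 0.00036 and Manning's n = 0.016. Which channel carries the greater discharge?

Channel A: For a circular section of diameter D = 1.43 m at depth y = 0.697 m, the central angle is θ = 2 arccos(1 − 2y/D) = 3.091 rad. Then A = (D²/8)(θ − sin θ) = 0.7773 m² and P = Dθ/2 = 2.21 m. Hydraulic radius R = A/P = 0.7773/2.21 = 0.3517 m. Q_A = (1/0.016)·0.7773·0.3517^(2/3)·√0.00036 = 0.4592 m³/s.
Channel B: For a circular section of diameter D = 1.9 m at depth y = 1.1 m, the central angle is θ = 2 arccos(1 − 2y/D) = 3.459 rad. Then A = (D²/8)(θ − sin θ) = 1.701 m² and P = Dθ/2 = 3.286 m. Hydraulic radius R = A/P = 1.701/3.286 = 0.5178 m. Q_B = (1/0.016)·1.701·0.5178^(2/3)·√0.00036 = 1.301 m³/s.
Q_A = 0.4592 m³/s vs Q_B = 1.301 m³/s, so channel B carries more.

channel B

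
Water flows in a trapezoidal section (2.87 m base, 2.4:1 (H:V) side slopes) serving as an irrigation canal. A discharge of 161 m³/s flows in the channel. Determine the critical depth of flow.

At critical depth, Q² T / (g A³) = 1, i.e. A³/T = Q²/g = 161²/9.81 = 2642.
At y = 4.13 m: A³/T = 6482 — too large.
At y = 2.39 m: A³/T = 606.7 — too small.
At y = 3.37 m: A³/T = 2644 — ≈ 2642.

y_c = 3.37 m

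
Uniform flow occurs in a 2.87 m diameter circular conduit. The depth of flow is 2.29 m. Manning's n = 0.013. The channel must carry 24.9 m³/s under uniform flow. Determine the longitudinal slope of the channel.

S = 0.0041

For a circular section of diameter D = 2.87 m at depth y = 2.29 m, the central angle is θ = 2 arccos(1 − 2y/D) = 4.418 rad. Then A = (D²/8)(θ − sin θ) = 5.534 m² and P = Dθ/2 = 6.34 m.
Hydraulic radius R = A/P = 5.534/6.34 = 0.8729 m.
From Manning's equation, S = [nQ / (1 A R^(2/3))]² = [0.013 × 24.9 / (1 × 5.534 × 0.8729^(2/3))]² = 0.0041.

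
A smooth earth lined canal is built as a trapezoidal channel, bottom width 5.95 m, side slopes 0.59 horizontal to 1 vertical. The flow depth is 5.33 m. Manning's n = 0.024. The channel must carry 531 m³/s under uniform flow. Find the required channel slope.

With bottom width b = 5.95 m and side slope z = 0.59: A = (b + zy)y = (5.95 + 0.59×5.33)×5.33 = 48.47 m²; P = b + 2y√(1+z²) = 5.95 + 2×5.33×1.161 = 18.33 m.
Hydraulic radius R = A/P = 48.47/18.33 = 2.645 m.
From Manning's equation, S = [nQ / (1 A R^(2/3))]² = [0.024 × 531 / (1 × 48.47 × 2.645^(2/3))]² = 0.0189.

S = 0.0189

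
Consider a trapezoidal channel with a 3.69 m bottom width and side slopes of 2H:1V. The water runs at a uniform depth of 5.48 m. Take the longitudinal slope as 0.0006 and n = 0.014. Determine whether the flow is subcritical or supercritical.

With bottom width b = 3.69 m and side slope z = 2: A = (b + zy)y = (3.69 + 2×5.48)×5.48 = 80.28 m²; P = b + 2y√(1+z²) = 3.69 + 2×5.48×2.236 = 28.2 m.
Hydraulic radius R = A/P = 80.28/28.2 = 2.847 m.
V = (1/n) R^(2/3) √S = (1/0.014) × 2.847^(2/3) × √0.0006 = 3.515 m/s. Hydraulic depth D_h = A/T = 80.28/25.61 = 3.135 m.
Froude number Fr = V/√(g·D_h) = 3.515/√(9.81×3.135) = 0.634, which is less than 1, so the flow is subcritical.

subcritical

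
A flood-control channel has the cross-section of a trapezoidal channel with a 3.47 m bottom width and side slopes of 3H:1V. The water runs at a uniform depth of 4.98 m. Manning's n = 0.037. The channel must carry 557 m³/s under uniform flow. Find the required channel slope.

S = 0.014

With bottom width b = 3.47 m and side slope z = 3: A = (b + zy)y = (3.47 + 3×4.98)×4.98 = 91.68 m²; P = b + 2y√(1+z²) = 3.47 + 2×4.98×3.162 = 34.97 m.
Hydraulic radius R = A/P = 91.68/34.97 = 2.622 m.
From Manning's equation, S = [nQ / (1 A R^(2/3))]² = [0.037 × 557 / (1 × 91.68 × 2.622^(2/3))]² = 0.014.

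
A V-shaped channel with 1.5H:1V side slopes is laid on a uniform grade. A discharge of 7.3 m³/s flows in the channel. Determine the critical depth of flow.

At critical depth, Q² T / (g A³) = 1, i.e. A³/T = Q²/g = 7.3²/9.81 = 5.432.
Trying y = 1.1 m: A³/T = 1.812 — low.
Trying y = 1.37 m: A³/T = 5.429 — ≈ 5.432.

y_c = 1.37 m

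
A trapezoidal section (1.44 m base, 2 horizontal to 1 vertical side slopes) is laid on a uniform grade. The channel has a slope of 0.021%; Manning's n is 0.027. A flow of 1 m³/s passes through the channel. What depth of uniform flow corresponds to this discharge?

Manning's equation rearranged: A R^(2/3) = nQ / (1·√S) = 0.027 × 1 / (√0.00021) = 1.863.
Try y = 1.12 m: A R^(2/3) = 3.058 — high.
Try y = 0.747 m: A R^(2/3) = 1.303 — low.
Try y = 0.888 m: A R^(2/3) = 1.865 — close enough.

y_n = 0.888 m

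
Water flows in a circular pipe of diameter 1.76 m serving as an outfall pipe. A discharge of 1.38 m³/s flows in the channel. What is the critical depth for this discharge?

y_c = 0.571 m

At critical depth, Q² T / (g A³) = 1, i.e. A³/T = Q²/g = 1.38²/9.81 = 0.1941.
Try y = 0.653 m: A³/T = 0.3259 — too large.
Try y = 0.486 m: A³/T = 0.1039 — too small.
Try y = 0.571 m: A³/T = 0.1942 — ≈ 0.1941.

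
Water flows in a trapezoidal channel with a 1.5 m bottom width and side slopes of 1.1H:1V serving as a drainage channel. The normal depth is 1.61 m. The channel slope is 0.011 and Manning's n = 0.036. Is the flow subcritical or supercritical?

With bottom width b = 1.5 m and side slope z = 1.1: A = (b + zy)y = (1.5 + 1.1×1.61)×1.61 = 5.266 m²; P = b + 2y√(1+z²) = 1.5 + 2×1.61×1.487 = 6.287 m.
Hydraulic radius R = A/P = 5.266/6.287 = 0.8377 m.
V = (1/n) R^(2/3) √S = (1/0.036) × 0.8377^(2/3) × √0.011 = 2.589 m/s. Hydraulic depth D_h = A/T = 5.266/5.042 = 1.044 m.
Froude number Fr = V/√(g·D_h) = 2.589/√(9.81×1.044) = 0.809, which is less than 1, so the flow is subcritical.

subcritical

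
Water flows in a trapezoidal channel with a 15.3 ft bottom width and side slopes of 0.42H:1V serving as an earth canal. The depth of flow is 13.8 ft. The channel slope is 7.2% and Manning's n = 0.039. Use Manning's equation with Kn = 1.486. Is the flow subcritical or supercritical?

supercritical

With bottom width b = 15.3 ft and side slope z = 0.42: A = (b + zy)y = (15.3 + 0.42×13.8)×13.8 = 291.1 ft²; P = b + 2y√(1+z²) = 15.3 + 2×13.8×1.085 = 45.24 ft.
Hydraulic radius R = A/P = 291.1/45.24 = 6.436 ft.
V = (1.486/n) R^(2/3) √S = (1.486/0.039) × 6.436^(2/3) × √0.072 = 35.37 ft/s. Hydraulic depth D_h = A/T = 291.1/26.89 = 10.83 ft.
Froude number Fr = V/√(g·D_h) = 35.37/√(32.2×10.83) = 1.89, which is greater than 1, so the flow is supercritical.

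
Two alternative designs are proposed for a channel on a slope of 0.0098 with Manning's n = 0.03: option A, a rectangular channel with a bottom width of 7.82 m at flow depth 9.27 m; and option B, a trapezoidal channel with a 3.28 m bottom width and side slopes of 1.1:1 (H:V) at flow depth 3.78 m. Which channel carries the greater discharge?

channel A

Channel A: Flow area A = b·y = 7.82 × 9.27 = 72.49 m². Wetted perimeter P = b + 2y = 7.82 + 2×9.27 = 26.36 m. Hydraulic radius R = A/P = 72.49/26.36 = 2.75 m. Q_A = (1/0.03)·72.49·2.75^(2/3)·√0.0098 = 469.5 m³/s.
Channel B: With bottom width b = 3.28 m and side slope z = 1.1: A = (b + zy)y = (3.28 + 1.1×3.78)×3.78 = 28.12 m²; P = b + 2y√(1+z²) = 3.28 + 2×3.78×1.487 = 14.52 m. Hydraulic radius R = A/P = 28.12/14.52 = 1.937 m. Q_B = (1/0.03)·28.12·1.937^(2/3)·√0.0098 = 144.1 m³/s.
Q_A = 469.5 m³/s vs Q_B = 144.1 m³/s, so channel A carries more.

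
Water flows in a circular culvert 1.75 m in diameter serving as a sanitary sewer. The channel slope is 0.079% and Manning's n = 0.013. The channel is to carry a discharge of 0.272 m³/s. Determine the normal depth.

Manning's equation rearranged: A R^(2/3) = nQ / (1·√S) = 0.013 × 0.272 / (√0.00079) = 0.1258.
Try y = 0.292 m: A R^(2/3) = 0.0839 — short.
Try y = 0.438 m: A R^(2/3) = 0.1903 — over.
Try y = 0.356 m: A R^(2/3) = 0.1256 — matches.

y_n = 0.356 m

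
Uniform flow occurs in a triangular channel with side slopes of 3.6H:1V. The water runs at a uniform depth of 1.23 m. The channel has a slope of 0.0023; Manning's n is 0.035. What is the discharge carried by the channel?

Q = 5.27 m³/s

For a triangular section with side slope z = 3.6: A = zy² = 3.6×1.23² = 5.446 m²; P = 2y√(1+z²) = 2×1.23×3.736 = 9.191 m.
Hydraulic radius R = A/P = 5.446/9.191 = 0.5926 m.
Manning's equation: Q = (1/n) A R^(2/3) S^(1/2) = (1/0.035) × 5.446 × 0.5926^(2/3) × 0.0023^(1/2) = 5.27 m³/s.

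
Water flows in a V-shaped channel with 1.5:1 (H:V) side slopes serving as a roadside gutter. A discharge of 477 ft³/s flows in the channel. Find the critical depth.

At critical depth, Q² T / (g A³) = 1, i.e. A³/T = Q²/g = 477²/32.2 = 7066.
At y = 4.44 ft: A³/T = 1941 — short.
At y = 5.75 ft: A³/T = 7071 — close enough.

y_c = 5.75 ft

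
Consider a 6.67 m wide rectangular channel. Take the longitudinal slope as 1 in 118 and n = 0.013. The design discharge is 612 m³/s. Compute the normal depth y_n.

y_n = 7.43 m

Manning's equation rearranged: A R^(2/3) = nQ / (1·√S) = 0.013 × 612 / (√0.008475) = 86.42.
Try y = 6.21 m: A R^(2/3) = 69.42 — too small.
Try y = 8.57 m: A R^(2/3) = 102.5 — too large.
Try y = 7.43 m: A R^(2/3) = 86.4 — ≈ 86.42.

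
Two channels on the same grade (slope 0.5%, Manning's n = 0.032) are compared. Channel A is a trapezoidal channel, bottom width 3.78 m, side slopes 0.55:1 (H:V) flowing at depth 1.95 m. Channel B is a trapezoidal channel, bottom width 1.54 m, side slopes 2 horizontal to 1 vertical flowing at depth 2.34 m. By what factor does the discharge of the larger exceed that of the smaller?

1.59

Channel A: With bottom width b = 3.78 m and side slope z = 0.55: A = (b + zy)y = (3.78 + 0.55×1.95)×1.95 = 9.462 m²; P = b + 2y√(1+z²) = 3.78 + 2×1.95×1.141 = 8.231 m. Hydraulic radius R = A/P = 9.462/8.231 = 1.15 m. Q_A = (1/0.032)·9.462·1.15^(2/3)·√0.005 = 22.95 m³/s.
Channel B: With bottom width b = 1.54 m and side slope z = 2: A = (b + zy)y = (1.54 + 2×2.34)×2.34 = 14.55 m²; P = b + 2y√(1+z²) = 1.54 + 2×2.34×2.236 = 12 m. Hydraulic radius R = A/P = 14.55/12 = 1.212 m. Q_B = (1/0.032)·14.55·1.212^(2/3)·√0.005 = 36.57 m³/s.
The larger discharge is 36.57 m³/s and the smaller is 22.95 m³/s; the ratio is 1.59.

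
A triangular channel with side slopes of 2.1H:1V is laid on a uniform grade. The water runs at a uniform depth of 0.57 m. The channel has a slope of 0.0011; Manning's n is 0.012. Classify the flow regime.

subcritical

For a triangular section with side slope z = 2.1: A = zy² = 2.1×0.57² = 0.6823 m²; P = 2y√(1+z²) = 2×0.57×2.326 = 2.652 m.
Hydraulic radius R = A/P = 0.6823/2.652 = 0.2573 m.
V = (1/n) R^(2/3) √S = (1/0.012) × 0.2573^(2/3) × √0.0011 = 1.118 m/s. Hydraulic depth D_h = A/T = 0.6823/2.394 = 0.285 m.
Froude number Fr = V/√(g·D_h) = 1.118/√(9.81×0.285) = 0.669, which is less than 1, so the flow is subcritical.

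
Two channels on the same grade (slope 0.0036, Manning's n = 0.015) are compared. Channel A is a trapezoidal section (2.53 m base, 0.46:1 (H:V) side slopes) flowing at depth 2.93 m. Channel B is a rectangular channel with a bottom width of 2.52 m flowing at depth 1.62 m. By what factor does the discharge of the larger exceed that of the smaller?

Channel A: With bottom width b = 2.53 m and side slope z = 0.46: A = (b + zy)y = (2.53 + 0.46×2.93)×2.93 = 11.36 m²; P = b + 2y√(1+z²) = 2.53 + 2×2.93×1.101 = 8.98 m. Hydraulic radius R = A/P = 11.36/8.98 = 1.265 m. Q_A = (1/0.015)·11.36·1.265^(2/3)·√0.0036 = 53.16 m³/s.
Channel B: Flow area A = b·y = 2.52 × 1.62 = 4.082 m². Wetted perimeter P = b + 2y = 2.52 + 2×1.62 = 5.76 m. Hydraulic radius R = A/P = 4.082/5.76 = 0.7088 m. Q_B = (1/0.015)·4.082·0.7088^(2/3)·√0.0036 = 12.98 m³/s.
The larger discharge is 53.16 m³/s and the smaller is 12.98 m³/s; the ratio is 4.1.

4.1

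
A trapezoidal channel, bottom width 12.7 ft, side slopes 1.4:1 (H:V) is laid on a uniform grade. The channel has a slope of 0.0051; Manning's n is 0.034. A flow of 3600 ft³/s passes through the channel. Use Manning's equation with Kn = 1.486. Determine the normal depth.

y_n = 11.6 ft

Manning's equation rearranged: A R^(2/3) = nQ / (1.486·√S) = 0.034 × 3600 / (1.486 × √0.0051) = 1153.
Try y = 7.98 ft: A R^(2/3) = 537.8 — short.
Try y = 13.6 ft: A R^(2/3) = 1618 — over.
Try y = 11.6 ft: A R^(2/3) = 1155 — matches.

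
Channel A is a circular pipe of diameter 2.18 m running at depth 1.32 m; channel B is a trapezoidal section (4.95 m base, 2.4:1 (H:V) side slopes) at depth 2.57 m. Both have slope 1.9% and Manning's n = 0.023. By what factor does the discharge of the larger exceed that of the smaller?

Channel A: For a circular section of diameter D = 2.18 m at depth y = 1.32 m, the central angle is θ = 2 arccos(1 − 2y/D) = 3.567 rad. Then A = (D²/8)(θ − sin θ) = 2.364 m² and P = Dθ/2 = 3.888 m. Hydraulic radius R = A/P = 2.364/3.888 = 0.608 m. Q_A = (1/0.023)·2.364·0.608^(2/3)·√0.019 = 10.17 m³/s.
Channel B: With bottom width b = 4.95 m and side slope z = 2.4: A = (b + zy)y = (4.95 + 2.4×2.57)×2.57 = 28.57 m²; P = b + 2y√(1+z²) = 4.95 + 2×2.57×2.6 = 18.31 m. Hydraulic radius R = A/P = 28.57/18.31 = 1.56 m. Q_B = (1/0.023)·28.57·1.56^(2/3)·√0.019 = 230.4 m³/s.
The larger discharge is 230.4 m³/s and the smaller is 10.17 m³/s; the ratio is 22.7.

22.7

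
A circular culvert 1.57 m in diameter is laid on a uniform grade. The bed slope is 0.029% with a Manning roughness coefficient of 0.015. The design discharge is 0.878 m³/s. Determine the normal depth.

Manning's equation rearranged: A R^(2/3) = nQ / (1·√S) = 0.015 × 0.878 / (√0.00029) = 0.7734.
Trying y = 0.772 m: A R^(2/3) = 0.5043 — short.
Trying y = 1.28 m: A R^(2/3) = 1.033 — over.
Trying y = 1.01 m: A R^(2/3) = 0.7734 — close enough.

y_n = 1.01 m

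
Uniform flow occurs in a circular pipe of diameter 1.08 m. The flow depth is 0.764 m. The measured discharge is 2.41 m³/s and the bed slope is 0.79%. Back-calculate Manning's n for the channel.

For a circular section of diameter D = 1.08 m at depth y = 0.764 m, the central angle is θ = 2 arccos(1 − 2y/D) = 3.997 rad. Then A = (D²/8)(θ − sin θ) = 0.6928 m² and P = Dθ/2 = 2.158 m.
Hydraulic radius R = A/P = 0.6928/2.158 = 0.321 m.
Rearranging Manning's equation: n = (1/Q) A R^(2/3) S^(1/2) = (1/2.41) × 0.6928 × 0.321^(2/3) × √0.0079 = 0.012.

n = 0.012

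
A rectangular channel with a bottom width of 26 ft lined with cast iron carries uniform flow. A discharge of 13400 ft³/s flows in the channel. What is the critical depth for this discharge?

For a rectangular channel, critical depth y_c = (q²/g)^(1/3) where q = Q/b = 13400/26 = 515.4 ft²/s.
So y_c = (515.4²/32.2)^(1/3) = 20.2 ft.

y_c = 20.2 ft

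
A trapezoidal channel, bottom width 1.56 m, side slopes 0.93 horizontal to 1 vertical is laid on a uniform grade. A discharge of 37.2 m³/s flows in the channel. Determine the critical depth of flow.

At critical depth, Q² T / (g A³) = 1, i.e. A³/T = Q²/g = 37.2²/9.81 = 141.1.
Try y = 2.73 m: A³/T = 211.1 — over.
Try y = 1.87 m: A³/T = 46.61 — short.
Try y = 2.47 m: A³/T = 140.5 — close enough.

y_c = 2.47 m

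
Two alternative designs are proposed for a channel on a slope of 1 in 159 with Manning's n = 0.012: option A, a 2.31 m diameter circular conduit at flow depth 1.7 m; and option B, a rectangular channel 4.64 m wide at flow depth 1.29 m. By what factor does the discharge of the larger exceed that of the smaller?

Channel A: For a circular section of diameter D = 2.31 m at depth y = 1.7 m, the central angle is θ = 2 arccos(1 − 2y/D) = 4.124 rad. Then A = (D²/8)(θ − sin θ) = 3.306 m² and P = Dθ/2 = 4.764 m. Hydraulic radius R = A/P = 3.306/4.764 = 0.694 m. Q_A = (1/0.012)·3.306·0.694^(2/3)·√0.006289 = 17.13 m³/s.
Channel B: Flow area A = b·y = 4.64 × 1.29 = 5.986 m². Wetted perimeter P = b + 2y = 4.64 + 2×1.29 = 7.22 m. Hydraulic radius R = A/P = 5.986/7.22 = 0.829 m. Q_B = (1/0.012)·5.986·0.829^(2/3)·√0.006289 = 34.91 m³/s.
The larger discharge is 34.91 m³/s and the smaller is 17.13 m³/s; the ratio is 2.04.

2.04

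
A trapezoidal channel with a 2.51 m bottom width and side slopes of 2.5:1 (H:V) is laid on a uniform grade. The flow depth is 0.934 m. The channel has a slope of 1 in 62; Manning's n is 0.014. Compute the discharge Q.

Q = 29.2 m³/s

With bottom width b = 2.51 m and side slope z = 2.5: A = (b + zy)y = (2.51 + 2.5×0.934)×0.934 = 4.525 m²; P = b + 2y√(1+z²) = 2.51 + 2×0.934×2.693 = 7.54 m.
Hydraulic radius R = A/P = 4.525/7.54 = 0.6002 m.
Manning's equation: Q = (1/n) A R^(2/3) S^(1/2) = (1/0.014) × 4.525 × 0.6002^(2/3) × 0.01613^(1/2) = 29.2 m³/s.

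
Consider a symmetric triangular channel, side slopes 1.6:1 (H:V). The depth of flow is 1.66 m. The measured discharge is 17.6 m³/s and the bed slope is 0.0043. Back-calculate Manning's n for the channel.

n = 0.013

For a triangular section with side slope z = 1.6: A = zy² = 1.6×1.66² = 4.409 m²; P = 2y√(1+z²) = 2×1.66×1.887 = 6.264 m.
Hydraulic radius R = A/P = 4.409/6.264 = 0.7038 m.
Rearranging Manning's equation: n = (1/Q) A R^(2/3) S^(1/2) = (1/17.6) × 4.409 × 0.7038^(2/3) × √0.0043 = 0.013.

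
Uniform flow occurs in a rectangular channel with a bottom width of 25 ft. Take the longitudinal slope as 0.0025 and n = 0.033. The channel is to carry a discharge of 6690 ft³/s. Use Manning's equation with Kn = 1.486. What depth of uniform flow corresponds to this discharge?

y_n = 28.2 ft

Manning's equation rearranged: A R^(2/3) = nQ / (1.486·√S) = 0.033 × 6690 / (1.486 × √0.0025) = 2971.
Trying y = 35 ft: A R^(2/3) = 3845 — too large.
Trying y = 21 ft: A R^(2/3) = 2071 — too small.
Trying y = 28.2 ft: A R^(2/3) = 2973 — close enough.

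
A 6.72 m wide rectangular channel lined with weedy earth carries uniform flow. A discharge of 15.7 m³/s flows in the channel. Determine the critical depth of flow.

For a rectangular channel, critical depth y_c = (q²/g)^(1/3) where q = Q/b = 15.7/6.72 = 2.336 m²/s.
So y_c = (2.336²/9.81)^(1/3) = 0.822 m.

y_c = 0.822 m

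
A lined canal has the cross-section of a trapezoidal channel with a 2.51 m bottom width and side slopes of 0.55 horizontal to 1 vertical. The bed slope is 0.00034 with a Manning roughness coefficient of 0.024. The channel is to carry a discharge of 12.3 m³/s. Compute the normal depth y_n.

Manning's equation rearranged: A R^(2/3) = nQ / (1·√S) = 0.024 × 12.3 / (√0.00034) = 16.01.
Trying y = 3.88 m: A R^(2/3) = 24.5 — too large.
Trying y = 3.09 m: A R^(2/3) = 15.97 — ≈ 16.01.

y_n = 3.09 m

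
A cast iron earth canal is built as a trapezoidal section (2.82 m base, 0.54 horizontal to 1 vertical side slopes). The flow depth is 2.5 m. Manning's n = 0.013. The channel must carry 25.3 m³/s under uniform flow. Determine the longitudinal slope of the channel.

With bottom width b = 2.82 m and side slope z = 0.54: A = (b + zy)y = (2.82 + 0.54×2.5)×2.5 = 10.43 m²; P = b + 2y√(1+z²) = 2.82 + 2×2.5×1.136 = 8.502 m.
Hydraulic radius R = A/P = 10.43/8.502 = 1.226 m.
From Manning's equation, S = [nQ / (1 A R^(2/3))]² = [0.013 × 25.3 / (1 × 10.43 × 1.226^(2/3))]² = 0.000758.

S = 0.000758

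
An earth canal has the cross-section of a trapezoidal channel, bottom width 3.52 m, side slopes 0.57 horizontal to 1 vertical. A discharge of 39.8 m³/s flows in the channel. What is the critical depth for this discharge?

y_c = 2.09 m

At critical depth, Q² T / (g A³) = 1, i.e. A³/T = Q²/g = 39.8²/9.81 = 161.5.
At y = 1.75 m: A³/T = 89.59 — low.
At y = 2.09 m: A³/T = 161.7 — matches.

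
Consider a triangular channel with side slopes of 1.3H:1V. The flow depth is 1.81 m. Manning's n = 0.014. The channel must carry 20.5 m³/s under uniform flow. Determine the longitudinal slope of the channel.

For a triangular section with side slope z = 1.3: A = zy² = 1.3×1.81² = 4.259 m²; P = 2y√(1+z²) = 2×1.81×1.64 = 5.937 m.
Hydraulic radius R = A/P = 4.259/5.937 = 0.7173 m.
From Manning's equation, S = [nQ / (1 A R^(2/3))]² = [0.014 × 20.5 / (1 × 4.259 × 0.7173^(2/3))]² = 0.00707.

S = 0.00707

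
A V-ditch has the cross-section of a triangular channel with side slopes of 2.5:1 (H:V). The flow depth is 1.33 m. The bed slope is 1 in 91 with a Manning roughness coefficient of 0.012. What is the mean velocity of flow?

For a triangular section with side slope z = 2.5: A = zy² = 2.5×1.33² = 4.422 m²; P = 2y√(1+z²) = 2×1.33×2.693 = 7.162 m.
Hydraulic radius R = A/P = 4.422/7.162 = 0.6174 m.
From Manning's equation, V = (1/n) R^(2/3) S^(1/2) = (1/0.012) × 0.6174^(2/3) × 0.01099^(1/2) = 6.33 m/s.

V = 6.33 m/s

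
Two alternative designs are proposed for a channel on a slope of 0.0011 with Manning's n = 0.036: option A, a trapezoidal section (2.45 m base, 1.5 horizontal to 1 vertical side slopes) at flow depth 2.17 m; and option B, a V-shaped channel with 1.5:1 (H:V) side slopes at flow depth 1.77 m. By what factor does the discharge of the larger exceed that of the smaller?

3.66

Channel A: With bottom width b = 2.45 m and side slope z = 1.5: A = (b + zy)y = (2.45 + 1.5×2.17)×2.17 = 12.38 m²; P = b + 2y√(1+z²) = 2.45 + 2×2.17×1.803 = 10.27 m. Hydraulic radius R = A/P = 12.38/10.27 = 1.205 m. Q_A = (1/0.036)·12.38·1.205^(2/3)·√0.0011 = 12.91 m³/s.
Channel B: For a triangular section with side slope z = 1.5: A = zy² = 1.5×1.77² = 4.699 m²; P = 2y√(1+z²) = 2×1.77×1.803 = 6.382 m. Hydraulic radius R = A/P = 4.699/6.382 = 0.7364 m. Q_B = (1/0.036)·4.699·0.7364^(2/3)·√0.0011 = 3.53 m³/s.
The larger discharge is 12.91 m³/s and the smaller is 3.53 m³/s; the ratio is 3.66.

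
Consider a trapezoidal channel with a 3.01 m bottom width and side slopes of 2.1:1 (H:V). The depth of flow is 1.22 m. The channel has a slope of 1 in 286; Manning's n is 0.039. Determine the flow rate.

With bottom width b = 3.01 m and side slope z = 2.1: A = (b + zy)y = (3.01 + 2.1×1.22)×1.22 = 6.798 m²; P = b + 2y√(1+z²) = 3.01 + 2×1.22×2.326 = 8.685 m.
Hydraulic radius R = A/P = 6.798/8.685 = 0.7827 m.
Manning's equation: Q = (1/n) A R^(2/3) S^(1/2) = (1/0.039) × 6.798 × 0.7827^(2/3) × 0.003497^(1/2) = 8.75 m³/s.

Q = 8.75 m³/s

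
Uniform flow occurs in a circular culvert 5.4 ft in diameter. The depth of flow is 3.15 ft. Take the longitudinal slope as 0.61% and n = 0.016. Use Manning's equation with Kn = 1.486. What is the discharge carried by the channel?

For a circular section of diameter D = 5.4 ft at depth y = 3.15 ft, the central angle is θ = 2 arccos(1 − 2y/D) = 3.476 rad. Then A = (D²/8)(θ − sin θ) = 13.87 ft² and P = Dθ/2 = 9.387 ft.
Hydraulic radius R = A/P = 13.87/9.387 = 1.478 ft.
Manning's equation: Q = (1.486/n) A R^(2/3) S^(1/2) = (1.486/0.016) × 13.87 × 1.478^(2/3) × 0.0061^(1/2) = 131 ft³/s.

Q = 131 ft³/s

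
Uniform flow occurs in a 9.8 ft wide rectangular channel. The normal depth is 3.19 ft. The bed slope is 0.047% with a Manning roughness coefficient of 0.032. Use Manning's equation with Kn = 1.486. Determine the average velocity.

Flow area A = b·y = 9.8 × 3.19 = 31.26 ft². Wetted perimeter P = b + 2y = 9.8 + 2×3.19 = 16.18 ft.
Hydraulic radius R = A/P = 31.26/16.18 = 1.932 ft.
From Manning's equation, V = (1.486/n) R^(2/3) S^(1/2) = (1.486/0.032) × 1.932^(2/3) × 0.00047^(1/2) = 1.56 ft/s.

V = 1.56 ft/s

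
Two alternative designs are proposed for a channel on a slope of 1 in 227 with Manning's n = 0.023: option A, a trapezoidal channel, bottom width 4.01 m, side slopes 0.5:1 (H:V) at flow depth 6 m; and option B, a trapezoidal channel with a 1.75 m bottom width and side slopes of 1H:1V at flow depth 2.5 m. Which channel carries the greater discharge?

Channel A: With bottom width b = 4.01 m and side slope z = 0.5: A = (b + zy)y = (4.01 + 0.5×6)×6 = 42.06 m²; P = b + 2y√(1+z²) = 4.01 + 2×6×1.118 = 17.43 m. Hydraulic radius R = A/P = 42.06/17.43 = 2.414 m. Q_A = (1/0.023)·42.06·2.414^(2/3)·√0.004405 = 218.4 m³/s.
Channel B: With bottom width b = 1.75 m and side slope z = 1: A = (b + zy)y = (1.75 + 1×2.5)×2.5 = 10.62 m²; P = b + 2y√(1+z²) = 1.75 + 2×2.5×1.414 = 8.821 m. Hydraulic radius R = A/P = 10.62/8.821 = 1.205 m. Q_B = (1/0.023)·10.62·1.205^(2/3)·√0.004405 = 34.71 m³/s.
Q_A = 218.4 m³/s vs Q_B = 34.71 m³/s, so channel A carries more.

channel A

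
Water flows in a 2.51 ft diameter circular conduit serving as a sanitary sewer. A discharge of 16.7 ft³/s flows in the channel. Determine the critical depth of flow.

At critical depth, Q² T / (g A³) = 1, i.e. A³/T = Q²/g = 16.7²/32.2 = 8.661.
Trying y = 0.999 ft: A³/T = 2.519 — short.
Trying y = 1.75 ft: A³/T = 21.67 — over.
Trying y = 1.38 ft: A³/T = 8.67 — matches.

y_c = 1.38 ft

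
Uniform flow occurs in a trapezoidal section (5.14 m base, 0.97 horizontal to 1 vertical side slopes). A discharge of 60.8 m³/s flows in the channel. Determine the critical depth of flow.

At critical depth, Q² T / (g A³) = 1, i.e. A³/T = Q²/g = 60.8²/9.81 = 376.8.
At y = 2.62 m: A³/T = 797.4 — high.
At y = 1.47 m: A³/T = 112.5 — low.
At y = 2.11 m: A³/T = 377.6 — ≈ 376.8.

y_c = 2.11 m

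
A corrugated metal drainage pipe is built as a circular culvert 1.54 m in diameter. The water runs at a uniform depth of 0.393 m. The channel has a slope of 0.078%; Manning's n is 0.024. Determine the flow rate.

For a circular section of diameter D = 1.54 m at depth y = 0.393 m, the central angle is θ = 2 arccos(1 − 2y/D) = 2.118 rad. Then A = (D²/8)(θ − sin θ) = 0.3749 m² and P = Dθ/2 = 1.631 m.
Hydraulic radius R = A/P = 0.3749/1.631 = 0.2298 m.
Manning's equation: Q = (1/n) A R^(2/3) S^(1/2) = (1/0.024) × 0.3749 × 0.2298^(2/3) × 0.00078^(1/2) = 0.164 m³/s.

Q = 0.164 m³/s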